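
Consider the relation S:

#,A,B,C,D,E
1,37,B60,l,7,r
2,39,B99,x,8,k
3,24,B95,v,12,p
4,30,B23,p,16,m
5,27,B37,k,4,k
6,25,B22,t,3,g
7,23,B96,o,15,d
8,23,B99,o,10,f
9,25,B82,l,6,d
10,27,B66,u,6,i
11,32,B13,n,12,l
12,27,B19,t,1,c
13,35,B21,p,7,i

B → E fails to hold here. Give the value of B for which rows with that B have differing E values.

B99

B=B60: row 1 → E = r ✓
B=B99: rows 2, 8 → E takes values {k, f} — violation
B=B95: row 3 → E = p ✓
B=B23: row 4 → E = m ✓
B=B37: row 5 → E = k ✓
B=B22: row 6 → E = g ✓
B=B96: row 7 → E = d ✓
B=B82: row 9 → E = d ✓
B=B66: row 10 → E = i ✓
B=B13: row 11 → E = l ✓
B=B19: row 12 → E = c ✓
B=B21: row 13 → E = i ✓
The only B value with inconsistent E is B=B99.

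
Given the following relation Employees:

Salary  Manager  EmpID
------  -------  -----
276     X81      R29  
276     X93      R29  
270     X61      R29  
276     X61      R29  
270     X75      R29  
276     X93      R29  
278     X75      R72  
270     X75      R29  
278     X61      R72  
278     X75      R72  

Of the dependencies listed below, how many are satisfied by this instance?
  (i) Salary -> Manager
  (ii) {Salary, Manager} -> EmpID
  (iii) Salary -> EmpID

2

(i) Salary -> Manager: Salary=276: 4 rows → Manager takes values {X81, X93, X61} — violation; Salary=270: 3 rows → Manager takes values {X61, X75} — violation; Salary=278: 3 rows → Manager takes values {X75, X61} — violation — fails.
(ii) {Salary, Manager} -> EmpID: every LHS value maps to a single RHS value — holds.
(iii) Salary -> EmpID: every LHS value maps to a single RHS value — holds.
2 of the 3 dependencies hold.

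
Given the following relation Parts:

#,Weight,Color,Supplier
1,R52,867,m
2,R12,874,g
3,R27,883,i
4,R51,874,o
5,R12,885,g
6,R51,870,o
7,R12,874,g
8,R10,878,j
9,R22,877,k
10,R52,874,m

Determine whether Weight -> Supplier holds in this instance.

Yes

Weight=R52: rows 1, 10 → Supplier = m, m ✓
Weight=R12: rows 2, 5, 7 → Supplier = g, g, g ✓
Weight=R27: row 3 → Supplier = i ✓
Weight=R51: rows 4, 6 → Supplier = o, o ✓
Weight=R10: row 8 → Supplier = j ✓
Weight=R22: row 9 → Supplier = k ✓
Every Weight value is associated with a single Supplier value, so Weight -> Supplier holds.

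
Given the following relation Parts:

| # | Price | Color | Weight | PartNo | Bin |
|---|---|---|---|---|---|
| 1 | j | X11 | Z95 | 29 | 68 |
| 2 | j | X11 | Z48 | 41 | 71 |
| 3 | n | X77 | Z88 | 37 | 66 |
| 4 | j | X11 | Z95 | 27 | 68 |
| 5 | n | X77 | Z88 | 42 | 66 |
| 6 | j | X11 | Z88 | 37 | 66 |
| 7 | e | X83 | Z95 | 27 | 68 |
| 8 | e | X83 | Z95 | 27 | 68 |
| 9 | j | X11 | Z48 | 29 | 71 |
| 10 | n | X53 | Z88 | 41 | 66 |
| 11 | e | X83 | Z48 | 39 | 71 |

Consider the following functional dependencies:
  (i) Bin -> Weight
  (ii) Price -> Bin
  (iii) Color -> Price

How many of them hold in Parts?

2

(i) Bin -> Weight: every LHS value maps to a single RHS value — holds.
(ii) Price -> Bin: Price=j: rows 1, 2, 4, 6, 9 → Bin takes values {68, 71, 66} — violation; Price=e: rows 7, 8, 11 → Bin takes values {68, 71} — violation — fails.
(iii) Color -> Price: every LHS value maps to a single RHS value — holds.
2 of the 3 dependencies hold.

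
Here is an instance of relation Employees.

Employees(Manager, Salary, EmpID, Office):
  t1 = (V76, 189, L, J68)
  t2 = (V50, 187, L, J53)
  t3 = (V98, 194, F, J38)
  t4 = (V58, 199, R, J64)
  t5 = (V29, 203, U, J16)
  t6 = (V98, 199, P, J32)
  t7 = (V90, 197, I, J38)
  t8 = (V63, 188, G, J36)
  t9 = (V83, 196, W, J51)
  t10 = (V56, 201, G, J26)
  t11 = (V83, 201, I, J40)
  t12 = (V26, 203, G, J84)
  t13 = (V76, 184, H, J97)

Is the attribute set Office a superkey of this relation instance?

No

Rows 3 and 7 have the same Office value Office=J38 but are distinct tuples, so Office does not determine every attribute — not a superkey.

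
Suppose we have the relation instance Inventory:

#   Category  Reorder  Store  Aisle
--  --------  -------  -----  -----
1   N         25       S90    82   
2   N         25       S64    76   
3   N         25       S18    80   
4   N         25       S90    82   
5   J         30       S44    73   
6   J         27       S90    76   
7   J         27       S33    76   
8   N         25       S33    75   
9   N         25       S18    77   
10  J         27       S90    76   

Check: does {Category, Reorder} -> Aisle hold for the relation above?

No

(Category=N, Reorder=25): rows 1, 2, 3, 4, 8, 9 → Aisle takes values {82, 76, 80, 75, 77} — violation
(Category=J, Reorder=30): row 5 → Aisle = 73 ✓
(Category=J, Reorder=27): rows 6, 7, 10 → Aisle = 76, 76, 76 ✓
Two rows agree on {Category, Reorder} but differ on Aisle, so {Category, Reorder} -> Aisle does not hold.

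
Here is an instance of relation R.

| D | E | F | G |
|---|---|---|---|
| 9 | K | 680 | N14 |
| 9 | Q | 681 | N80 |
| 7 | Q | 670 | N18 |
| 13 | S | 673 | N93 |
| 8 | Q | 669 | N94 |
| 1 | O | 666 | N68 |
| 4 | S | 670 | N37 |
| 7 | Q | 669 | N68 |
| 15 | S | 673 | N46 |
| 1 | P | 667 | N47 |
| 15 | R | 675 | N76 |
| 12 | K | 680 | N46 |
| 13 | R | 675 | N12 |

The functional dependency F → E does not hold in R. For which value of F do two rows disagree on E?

670

F=680: 2 rows → E = K, K ✓
F=681: 1 row → E = Q ✓
F=670: 2 rows → E takes values {Q, S} — violation
F=673: 2 rows → E = S, S ✓
F=669: 2 rows → E = Q, Q ✓
F=666: 1 row → E = O ✓
F=667: 1 row → E = P ✓
F=675: 2 rows → E = R, R ✓
The only F value with inconsistent E is F=670.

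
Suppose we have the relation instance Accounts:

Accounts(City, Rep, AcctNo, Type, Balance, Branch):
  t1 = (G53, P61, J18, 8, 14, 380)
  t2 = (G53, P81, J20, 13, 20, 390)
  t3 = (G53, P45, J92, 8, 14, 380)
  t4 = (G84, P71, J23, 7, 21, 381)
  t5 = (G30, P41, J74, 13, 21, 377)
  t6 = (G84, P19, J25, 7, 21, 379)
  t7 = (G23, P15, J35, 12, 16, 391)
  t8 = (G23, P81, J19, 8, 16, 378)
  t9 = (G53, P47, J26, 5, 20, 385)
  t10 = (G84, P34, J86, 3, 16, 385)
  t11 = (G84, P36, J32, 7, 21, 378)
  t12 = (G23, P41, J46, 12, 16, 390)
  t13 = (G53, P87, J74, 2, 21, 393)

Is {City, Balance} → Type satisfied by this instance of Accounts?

(City=G53, Balance=14): rows 1, 3 → Type = 8, 8 ✓
(City=G53, Balance=20): rows 2, 9 → Type takes values {13, 5} — violation
(City=G84, Balance=21): rows 4, 6, 11 → Type = 7, 7, 7 ✓
(City=G30, Balance=21): row 5 → Type = 13 ✓
(City=G23, Balance=16): rows 7, 8, 12 → Type takes values {12, 8} — violation
(City=G84, Balance=16): row 10 → Type = 3 ✓
(City=G53, Balance=21): row 13 → Type = 2 ✓
Two rows agree on {City, Balance} but differ on Type, so {City, Balance} → Type does not hold.

No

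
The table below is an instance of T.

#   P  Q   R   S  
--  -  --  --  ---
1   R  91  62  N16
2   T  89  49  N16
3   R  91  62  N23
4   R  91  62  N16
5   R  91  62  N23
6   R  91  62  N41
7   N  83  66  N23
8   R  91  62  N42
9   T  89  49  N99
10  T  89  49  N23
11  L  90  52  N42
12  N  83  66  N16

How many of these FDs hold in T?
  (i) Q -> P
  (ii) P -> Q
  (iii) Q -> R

(i) Q -> P: every LHS value maps to a single RHS value — holds.
(ii) P -> Q: every LHS value maps to a single RHS value — holds.
(iii) Q -> R: every LHS value maps to a single RHS value — holds.
3 of the 3 dependencies hold.

3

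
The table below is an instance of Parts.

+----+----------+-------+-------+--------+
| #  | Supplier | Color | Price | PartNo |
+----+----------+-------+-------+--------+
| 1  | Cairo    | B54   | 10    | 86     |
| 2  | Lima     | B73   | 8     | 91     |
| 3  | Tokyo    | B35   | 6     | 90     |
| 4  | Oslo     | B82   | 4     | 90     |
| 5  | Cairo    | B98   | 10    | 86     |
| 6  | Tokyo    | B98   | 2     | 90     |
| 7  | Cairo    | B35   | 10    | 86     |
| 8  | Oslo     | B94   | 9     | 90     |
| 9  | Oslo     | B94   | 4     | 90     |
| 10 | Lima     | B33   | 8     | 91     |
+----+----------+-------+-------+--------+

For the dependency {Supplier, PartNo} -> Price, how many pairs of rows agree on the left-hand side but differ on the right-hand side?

(Supplier=Cairo, PartNo=86): all 3 rows agree on Price — 0 pairs.
(Supplier=Lima, PartNo=91): all 2 rows agree on Price — 0 pairs.
(Supplier=Tokyo, PartNo=90): violating pairs (3,6) — 1 pair.
(Supplier=Oslo, PartNo=90): violating pairs (4,8), (8,9) — 2 pairs.

3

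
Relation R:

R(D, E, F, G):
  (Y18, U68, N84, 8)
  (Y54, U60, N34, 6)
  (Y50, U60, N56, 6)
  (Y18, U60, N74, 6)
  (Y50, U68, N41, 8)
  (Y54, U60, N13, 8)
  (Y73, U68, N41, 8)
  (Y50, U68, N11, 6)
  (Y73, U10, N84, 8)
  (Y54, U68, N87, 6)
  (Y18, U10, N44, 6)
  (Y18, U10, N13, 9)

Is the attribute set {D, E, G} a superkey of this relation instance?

Yes

All 12 rows have distinct {D, E, G} values, so {D, E, G} → (all attributes) holds and {D, E, G} is a superkey.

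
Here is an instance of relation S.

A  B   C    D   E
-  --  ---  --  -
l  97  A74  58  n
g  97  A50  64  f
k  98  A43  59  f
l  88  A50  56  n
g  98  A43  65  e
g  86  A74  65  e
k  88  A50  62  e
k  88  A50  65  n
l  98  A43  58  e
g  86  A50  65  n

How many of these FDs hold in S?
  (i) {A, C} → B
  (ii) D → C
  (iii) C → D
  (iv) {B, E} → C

(i) {A, C} → B: (A=g, C=A50): 2 rows → B takes values {97, 86} — violation — fails.
(ii) D → C: D=58: 2 rows → C takes values {A74, A43} — violation; D=65: 4 rows → C takes values {A43, A74, A50} — violation — fails.
(iii) C → D: C=A74: 2 rows → D takes values {58, 65} — violation; C=A50: 5 rows → D takes values {64, 56, 62, 65} — violation; C=A43: 3 rows → D takes values {59, 65, 58} — violation — fails.
(iv) {B, E} → C: every LHS value maps to a single RHS value — holds.
1 of the 4 dependencies holds.

1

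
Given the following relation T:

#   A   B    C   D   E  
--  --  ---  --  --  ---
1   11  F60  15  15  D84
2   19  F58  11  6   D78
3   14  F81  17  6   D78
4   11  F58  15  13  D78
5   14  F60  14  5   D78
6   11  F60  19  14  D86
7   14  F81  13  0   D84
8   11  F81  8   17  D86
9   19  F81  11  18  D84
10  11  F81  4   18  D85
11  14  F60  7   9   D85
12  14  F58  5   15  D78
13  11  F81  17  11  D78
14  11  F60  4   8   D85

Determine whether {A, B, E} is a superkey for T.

All 14 rows have distinct {A, B, E} values, so {A, B, E} → (all attributes) holds and {A, B, E} is a superkey.

Yes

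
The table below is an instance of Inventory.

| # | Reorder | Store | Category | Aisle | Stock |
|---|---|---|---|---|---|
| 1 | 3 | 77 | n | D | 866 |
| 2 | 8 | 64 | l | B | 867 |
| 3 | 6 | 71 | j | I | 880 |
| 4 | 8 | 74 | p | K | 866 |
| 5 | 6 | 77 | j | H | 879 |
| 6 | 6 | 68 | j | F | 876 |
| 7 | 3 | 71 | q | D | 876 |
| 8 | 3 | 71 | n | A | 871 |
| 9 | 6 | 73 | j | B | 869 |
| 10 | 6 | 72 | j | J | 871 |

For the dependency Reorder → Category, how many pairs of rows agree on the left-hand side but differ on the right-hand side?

3

Reorder=3: violating pairs (1,7), (7,8) — 2 pairs.
Reorder=8: violating pairs (2,4) — 1 pair.
Reorder=6: all 5 rows agree on Category — 0 pairs.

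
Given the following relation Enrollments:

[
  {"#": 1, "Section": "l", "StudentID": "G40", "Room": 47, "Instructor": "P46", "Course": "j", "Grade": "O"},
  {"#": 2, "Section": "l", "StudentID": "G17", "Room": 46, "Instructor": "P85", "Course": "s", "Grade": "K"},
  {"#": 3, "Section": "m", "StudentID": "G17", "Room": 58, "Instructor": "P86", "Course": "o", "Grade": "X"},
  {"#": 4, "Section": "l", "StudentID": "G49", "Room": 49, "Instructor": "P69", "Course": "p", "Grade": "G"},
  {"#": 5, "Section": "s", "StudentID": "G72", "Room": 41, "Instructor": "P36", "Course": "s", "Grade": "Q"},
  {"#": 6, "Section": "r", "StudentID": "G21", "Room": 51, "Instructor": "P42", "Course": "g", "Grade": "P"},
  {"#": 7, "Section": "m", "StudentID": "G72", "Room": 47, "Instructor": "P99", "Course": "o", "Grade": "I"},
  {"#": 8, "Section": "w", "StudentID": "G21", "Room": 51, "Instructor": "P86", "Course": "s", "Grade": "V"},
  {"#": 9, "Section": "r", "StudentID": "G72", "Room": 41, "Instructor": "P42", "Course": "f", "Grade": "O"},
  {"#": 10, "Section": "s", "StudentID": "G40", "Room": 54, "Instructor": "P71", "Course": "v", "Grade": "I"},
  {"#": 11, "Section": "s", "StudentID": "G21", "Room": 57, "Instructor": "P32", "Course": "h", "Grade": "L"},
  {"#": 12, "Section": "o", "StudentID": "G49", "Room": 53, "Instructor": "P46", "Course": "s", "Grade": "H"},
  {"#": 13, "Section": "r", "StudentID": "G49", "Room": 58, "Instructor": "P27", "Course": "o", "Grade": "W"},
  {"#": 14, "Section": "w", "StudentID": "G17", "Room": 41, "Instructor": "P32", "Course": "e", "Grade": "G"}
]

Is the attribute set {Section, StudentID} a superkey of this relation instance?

Yes

All 14 rows have distinct {Section, StudentID} values, so {Section, StudentID} → (all attributes) holds and {Section, StudentID} is a superkey.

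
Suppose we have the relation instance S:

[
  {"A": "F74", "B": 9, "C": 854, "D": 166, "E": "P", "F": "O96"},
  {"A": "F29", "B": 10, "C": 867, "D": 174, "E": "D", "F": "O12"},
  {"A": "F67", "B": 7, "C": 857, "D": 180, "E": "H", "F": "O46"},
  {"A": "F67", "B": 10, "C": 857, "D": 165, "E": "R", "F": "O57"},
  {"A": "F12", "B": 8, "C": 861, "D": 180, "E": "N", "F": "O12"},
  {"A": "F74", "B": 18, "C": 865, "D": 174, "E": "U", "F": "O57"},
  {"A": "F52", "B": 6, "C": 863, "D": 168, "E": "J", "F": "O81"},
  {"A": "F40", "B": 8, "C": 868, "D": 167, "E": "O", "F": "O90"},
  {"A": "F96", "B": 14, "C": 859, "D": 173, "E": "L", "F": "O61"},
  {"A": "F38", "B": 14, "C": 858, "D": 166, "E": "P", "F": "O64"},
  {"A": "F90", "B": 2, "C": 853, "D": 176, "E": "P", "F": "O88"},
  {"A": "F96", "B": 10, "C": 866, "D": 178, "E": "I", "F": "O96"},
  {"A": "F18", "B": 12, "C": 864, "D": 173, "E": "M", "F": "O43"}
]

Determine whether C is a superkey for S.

No

Two distinct rows share C=857, so C does not determine every attribute — not a superkey.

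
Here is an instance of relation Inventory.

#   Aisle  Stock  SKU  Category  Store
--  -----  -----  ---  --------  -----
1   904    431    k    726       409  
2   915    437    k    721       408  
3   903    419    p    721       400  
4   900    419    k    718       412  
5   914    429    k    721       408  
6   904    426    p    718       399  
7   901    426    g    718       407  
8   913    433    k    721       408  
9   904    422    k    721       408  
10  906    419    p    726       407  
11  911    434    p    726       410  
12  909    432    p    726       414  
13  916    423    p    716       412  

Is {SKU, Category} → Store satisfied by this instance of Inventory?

(SKU=k, Category=726): row 1 → Store = 409 ✓
(SKU=k, Category=721): rows 2, 5, 8, 9 → Store = 408, 408, 408, 408 ✓
(SKU=p, Category=721): row 3 → Store = 400 ✓
(SKU=k, Category=718): row 4 → Store = 412 ✓
(SKU=p, Category=718): row 6 → Store = 399 ✓
(SKU=g, Category=718): row 7 → Store = 407 ✓
(SKU=p, Category=726): rows 10, 11, 12 → Store takes values {407, 410, 414} — violation
(SKU=p, Category=716): row 13 → Store = 412 ✓
Two rows agree on {SKU, Category} but differ on Store, so {SKU, Category} → Store does not hold.

No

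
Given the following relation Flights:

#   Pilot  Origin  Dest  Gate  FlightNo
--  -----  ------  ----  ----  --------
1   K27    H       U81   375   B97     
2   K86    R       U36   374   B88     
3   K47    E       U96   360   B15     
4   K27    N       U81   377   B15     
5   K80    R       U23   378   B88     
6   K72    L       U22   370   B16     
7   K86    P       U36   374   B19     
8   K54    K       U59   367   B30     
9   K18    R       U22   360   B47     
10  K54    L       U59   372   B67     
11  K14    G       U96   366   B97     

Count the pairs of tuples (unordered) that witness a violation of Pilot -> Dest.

Pilot=K27: all 2 rows agree on Dest — 0 pairs.
Pilot=K86: all 2 rows agree on Dest — 0 pairs.
Pilot=K54: all 2 rows agree on Dest — 0 pairs.

0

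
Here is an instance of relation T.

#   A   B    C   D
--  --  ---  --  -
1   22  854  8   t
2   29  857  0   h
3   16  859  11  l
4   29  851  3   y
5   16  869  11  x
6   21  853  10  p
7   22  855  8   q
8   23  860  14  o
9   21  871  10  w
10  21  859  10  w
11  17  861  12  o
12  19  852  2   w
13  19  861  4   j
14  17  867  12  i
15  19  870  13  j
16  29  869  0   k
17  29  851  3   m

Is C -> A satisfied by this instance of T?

Yes

C=8: rows 1, 7 → A = 22, 22 ✓
C=0: rows 2, 16 → A = 29, 29 ✓
C=11: rows 3, 5 → A = 16, 16 ✓
C=3: rows 4, 17 → A = 29, 29 ✓
C=10: rows 6, 9, 10 → A = 21, 21, 21 ✓
C=14: row 8 → A = 23 ✓
C=12: rows 11, 14 → A = 17, 17 ✓
C=2: row 12 → A = 19 ✓
C=4: row 13 → A = 19 ✓
C=13: row 15 → A = 19 ✓
Every C value is associated with a single A value, so C -> A holds.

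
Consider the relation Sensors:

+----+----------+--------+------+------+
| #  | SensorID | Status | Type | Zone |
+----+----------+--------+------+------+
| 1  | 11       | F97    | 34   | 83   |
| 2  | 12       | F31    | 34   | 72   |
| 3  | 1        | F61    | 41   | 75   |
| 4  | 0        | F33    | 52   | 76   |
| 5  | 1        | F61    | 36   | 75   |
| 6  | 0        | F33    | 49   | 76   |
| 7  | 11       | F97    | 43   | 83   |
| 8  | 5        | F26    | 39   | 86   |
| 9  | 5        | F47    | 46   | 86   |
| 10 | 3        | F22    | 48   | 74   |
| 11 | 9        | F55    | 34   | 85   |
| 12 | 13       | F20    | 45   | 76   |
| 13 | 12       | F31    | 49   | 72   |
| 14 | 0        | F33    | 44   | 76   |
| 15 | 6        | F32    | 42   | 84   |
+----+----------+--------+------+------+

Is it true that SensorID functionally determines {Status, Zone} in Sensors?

No

SensorID=11: rows 1, 7 → {Status,Zone} = (F97, 83), (F97, 83) ✓
SensorID=12: rows 2, 13 → {Status,Zone} = (F31, 72), (F31, 72) ✓
SensorID=1: rows 3, 5 → {Status,Zone} = (F61, 75), (F61, 75) ✓
SensorID=0: rows 4, 6, 14 → {Status,Zone} = (F33, 76), (F33, 76), (F33, 76) ✓
SensorID=5: rows 8, 9 → {Status,Zone} takes values {(F26, 86), (F47, 86)} — violation
SensorID=3: row 10 → {Status,Zone} = (F22, 74) ✓
SensorID=9: row 11 → {Status,Zone} = (F55, 85) ✓
SensorID=13: row 12 → {Status,Zone} = (F20, 76) ✓
SensorID=6: row 15 → {Status,Zone} = (F32, 84) ✓
Two rows agree on SensorID but differ on {Status, Zone}, so SensorID → {Status, Zone} does not hold.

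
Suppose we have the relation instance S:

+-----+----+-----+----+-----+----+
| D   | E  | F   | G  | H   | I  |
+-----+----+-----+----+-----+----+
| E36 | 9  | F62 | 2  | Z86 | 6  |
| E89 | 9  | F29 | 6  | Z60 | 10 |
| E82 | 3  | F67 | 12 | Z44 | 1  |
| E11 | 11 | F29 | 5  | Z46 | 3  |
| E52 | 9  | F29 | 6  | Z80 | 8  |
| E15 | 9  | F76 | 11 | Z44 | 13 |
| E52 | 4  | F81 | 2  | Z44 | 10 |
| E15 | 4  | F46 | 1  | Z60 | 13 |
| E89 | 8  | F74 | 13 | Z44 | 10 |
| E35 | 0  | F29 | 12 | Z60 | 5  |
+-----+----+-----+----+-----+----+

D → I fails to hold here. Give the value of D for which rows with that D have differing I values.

D=E36: 1 row → I = 6 ✓
D=E89: 2 rows → I = 10, 10 ✓
D=E82: 1 row → I = 1 ✓
D=E11: 1 row → I = 3 ✓
D=E52: 2 rows → I takes values {8, 10} — violation
D=E15: 2 rows → I = 13, 13 ✓
D=E35: 1 row → I = 5 ✓
The only D value with inconsistent I is D=E52.

E52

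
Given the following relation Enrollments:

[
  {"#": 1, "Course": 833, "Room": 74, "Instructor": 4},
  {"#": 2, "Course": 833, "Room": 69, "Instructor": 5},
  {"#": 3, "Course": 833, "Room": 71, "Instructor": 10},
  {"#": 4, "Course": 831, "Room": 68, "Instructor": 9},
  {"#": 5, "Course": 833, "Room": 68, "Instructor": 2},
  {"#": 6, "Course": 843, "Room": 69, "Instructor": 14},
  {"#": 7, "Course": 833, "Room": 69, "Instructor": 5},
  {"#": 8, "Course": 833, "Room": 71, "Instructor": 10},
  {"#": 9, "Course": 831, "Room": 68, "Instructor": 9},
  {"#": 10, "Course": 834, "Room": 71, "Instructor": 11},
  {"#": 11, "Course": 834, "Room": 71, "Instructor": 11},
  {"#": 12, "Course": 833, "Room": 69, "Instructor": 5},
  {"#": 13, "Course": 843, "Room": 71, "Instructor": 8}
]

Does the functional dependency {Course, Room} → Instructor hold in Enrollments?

Yes

(Course=833, Room=74): row 1 → Instructor = 4 ✓
(Course=833, Room=69): rows 2, 7, 12 → Instructor = 5, 5, 5 ✓
(Course=833, Room=71): rows 3, 8 → Instructor = 10, 10 ✓
(Course=831, Room=68): rows 4, 9 → Instructor = 9, 9 ✓
(Course=833, Room=68): row 5 → Instructor = 2 ✓
(Course=843, Room=69): row 6 → Instructor = 14 ✓
(Course=834, Room=71): rows 10, 11 → Instructor = 11, 11 ✓
(Course=843, Room=71): row 13 → Instructor = 8 ✓
Every {Course, Room} value is associated with a single Instructor value, so {Course, Room} → Instructor holds.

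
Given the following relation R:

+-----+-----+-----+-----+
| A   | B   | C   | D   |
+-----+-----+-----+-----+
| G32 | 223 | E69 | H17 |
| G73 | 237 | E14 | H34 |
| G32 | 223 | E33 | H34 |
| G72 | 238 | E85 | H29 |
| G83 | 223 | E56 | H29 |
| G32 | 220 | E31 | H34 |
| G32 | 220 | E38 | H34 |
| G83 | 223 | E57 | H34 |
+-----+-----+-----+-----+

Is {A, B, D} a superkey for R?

Two distinct rows share (A=G32, B=220, D=H34), so {A, B, D} does not determine every attribute — not a superkey.

No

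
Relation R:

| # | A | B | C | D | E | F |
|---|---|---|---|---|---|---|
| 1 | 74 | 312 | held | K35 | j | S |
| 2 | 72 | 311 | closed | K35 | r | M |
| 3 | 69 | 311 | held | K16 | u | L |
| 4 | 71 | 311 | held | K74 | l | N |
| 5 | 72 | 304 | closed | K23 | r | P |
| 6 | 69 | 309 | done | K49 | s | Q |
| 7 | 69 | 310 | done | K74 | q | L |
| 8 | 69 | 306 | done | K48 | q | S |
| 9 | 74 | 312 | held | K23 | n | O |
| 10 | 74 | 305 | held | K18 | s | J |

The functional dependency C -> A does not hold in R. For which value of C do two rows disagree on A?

held

C=held: rows 1, 3, 4, 9, 10 → A takes values {74, 69, 71} — violation
C=closed: rows 2, 5 → A = 72, 72 ✓
C=done: rows 6, 7, 8 → A = 69, 69, 69 ✓
The only C value with inconsistent A is C=held.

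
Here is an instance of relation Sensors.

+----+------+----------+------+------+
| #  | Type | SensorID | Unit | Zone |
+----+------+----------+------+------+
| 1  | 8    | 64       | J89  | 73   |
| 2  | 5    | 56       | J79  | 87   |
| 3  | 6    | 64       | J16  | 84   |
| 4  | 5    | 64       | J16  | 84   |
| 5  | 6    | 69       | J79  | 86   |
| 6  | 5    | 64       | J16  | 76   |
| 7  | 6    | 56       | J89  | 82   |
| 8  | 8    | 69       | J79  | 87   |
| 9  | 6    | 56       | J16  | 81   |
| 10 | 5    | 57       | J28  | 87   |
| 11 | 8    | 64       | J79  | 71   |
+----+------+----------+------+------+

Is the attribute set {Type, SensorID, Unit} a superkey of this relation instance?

Rows 4 and 6 have the same {Type, SensorID, Unit} value (Type=5, SensorID=64, Unit=J16) but are distinct tuples, so {Type, SensorID, Unit} does not determine every attribute — not a superkey.

No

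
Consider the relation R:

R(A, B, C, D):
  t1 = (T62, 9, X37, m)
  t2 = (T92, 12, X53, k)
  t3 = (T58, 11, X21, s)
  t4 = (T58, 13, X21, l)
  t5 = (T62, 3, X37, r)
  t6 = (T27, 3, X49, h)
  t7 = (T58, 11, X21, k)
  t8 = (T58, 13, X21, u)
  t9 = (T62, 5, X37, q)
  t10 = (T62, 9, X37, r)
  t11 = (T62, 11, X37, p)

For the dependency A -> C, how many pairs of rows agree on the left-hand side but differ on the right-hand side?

A=T62: all 5 rows agree on C — 0 pairs.
A=T58: all 4 rows agree on C — 0 pairs.

0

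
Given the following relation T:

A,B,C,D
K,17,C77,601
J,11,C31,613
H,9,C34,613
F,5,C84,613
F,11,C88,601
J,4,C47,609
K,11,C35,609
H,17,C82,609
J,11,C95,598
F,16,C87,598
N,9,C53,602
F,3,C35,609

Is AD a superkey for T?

Yes

All 12 rows have distinct AD values, so AD → (all attributes) holds and AD is a superkey.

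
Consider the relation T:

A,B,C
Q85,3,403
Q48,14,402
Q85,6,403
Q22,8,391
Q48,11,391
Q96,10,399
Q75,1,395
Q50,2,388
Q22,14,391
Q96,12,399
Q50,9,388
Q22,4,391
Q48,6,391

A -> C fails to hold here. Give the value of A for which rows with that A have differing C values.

Q48

A=Q85: 2 rows → C = 403, 403 ✓
A=Q48: 3 rows → C takes values {402, 391} — violation
A=Q22: 3 rows → C = 391, 391, 391 ✓
A=Q96: 2 rows → C = 399, 399 ✓
A=Q75: 1 row → C = 395 ✓
A=Q50: 2 rows → C = 388, 388 ✓
The only A value with inconsistent C is A=Q48.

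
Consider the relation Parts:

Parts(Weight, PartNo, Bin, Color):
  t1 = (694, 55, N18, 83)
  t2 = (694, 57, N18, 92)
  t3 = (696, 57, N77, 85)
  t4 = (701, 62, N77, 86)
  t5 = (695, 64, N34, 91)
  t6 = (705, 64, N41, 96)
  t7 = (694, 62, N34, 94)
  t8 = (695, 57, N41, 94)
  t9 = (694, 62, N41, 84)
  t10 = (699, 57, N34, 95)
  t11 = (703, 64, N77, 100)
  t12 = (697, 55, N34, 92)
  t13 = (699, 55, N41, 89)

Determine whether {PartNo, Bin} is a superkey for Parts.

All 13 rows have distinct {PartNo, Bin} values, so {PartNo, Bin} → (all attributes) holds and {PartNo, Bin} is a superkey.

Yes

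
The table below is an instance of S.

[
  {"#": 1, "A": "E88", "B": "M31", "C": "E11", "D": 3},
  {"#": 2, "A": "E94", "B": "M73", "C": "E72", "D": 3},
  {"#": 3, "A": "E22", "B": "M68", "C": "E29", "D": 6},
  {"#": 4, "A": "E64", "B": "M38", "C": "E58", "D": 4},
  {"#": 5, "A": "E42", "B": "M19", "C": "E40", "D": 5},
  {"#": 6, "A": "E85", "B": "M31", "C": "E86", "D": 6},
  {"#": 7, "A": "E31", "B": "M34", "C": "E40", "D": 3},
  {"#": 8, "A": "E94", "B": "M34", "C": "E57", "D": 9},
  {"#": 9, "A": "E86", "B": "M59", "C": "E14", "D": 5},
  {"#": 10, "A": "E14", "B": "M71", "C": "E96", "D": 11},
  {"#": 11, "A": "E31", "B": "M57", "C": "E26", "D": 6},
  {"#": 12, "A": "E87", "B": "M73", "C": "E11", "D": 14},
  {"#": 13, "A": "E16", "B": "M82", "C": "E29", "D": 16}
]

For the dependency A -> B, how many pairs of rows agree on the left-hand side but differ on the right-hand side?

2

A=E94: violating pairs (2,8) — 1 pair.
A=E31: violating pairs (7,11) — 1 pair.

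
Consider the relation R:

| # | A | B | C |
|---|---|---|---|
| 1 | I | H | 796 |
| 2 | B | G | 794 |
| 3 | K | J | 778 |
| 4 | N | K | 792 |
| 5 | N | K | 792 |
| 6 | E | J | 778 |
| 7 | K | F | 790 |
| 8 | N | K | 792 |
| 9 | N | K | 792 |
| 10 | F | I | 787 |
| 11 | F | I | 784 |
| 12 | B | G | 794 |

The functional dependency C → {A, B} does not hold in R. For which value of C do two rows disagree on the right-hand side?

C=796: row 1 → {A,B} = (I, H) ✓
C=794: rows 2, 12 → {A,B} = (B, G), (B, G) ✓
C=778: rows 3, 6 → {A,B} takes values {(K, J), (E, J)} — violation
C=792: rows 4, 5, 8, 9 → {A,B} = (N, K), (N, K), (N, K), (N, K) ✓
C=790: row 7 → {A,B} = (K, F) ✓
C=787: row 10 → {A,B} = (F, I) ✓
C=784: row 11 → {A,B} = (F, I) ✓
The only C value with inconsistent RHS is C=778.

778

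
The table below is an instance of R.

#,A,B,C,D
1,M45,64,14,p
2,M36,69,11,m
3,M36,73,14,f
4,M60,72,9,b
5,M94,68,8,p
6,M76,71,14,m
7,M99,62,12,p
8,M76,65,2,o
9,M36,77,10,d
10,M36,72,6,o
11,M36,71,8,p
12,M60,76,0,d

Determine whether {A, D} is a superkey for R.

Yes

All 12 rows have distinct {A, D} values, so {A, D} → (all attributes) holds and {A, D} is a superkey.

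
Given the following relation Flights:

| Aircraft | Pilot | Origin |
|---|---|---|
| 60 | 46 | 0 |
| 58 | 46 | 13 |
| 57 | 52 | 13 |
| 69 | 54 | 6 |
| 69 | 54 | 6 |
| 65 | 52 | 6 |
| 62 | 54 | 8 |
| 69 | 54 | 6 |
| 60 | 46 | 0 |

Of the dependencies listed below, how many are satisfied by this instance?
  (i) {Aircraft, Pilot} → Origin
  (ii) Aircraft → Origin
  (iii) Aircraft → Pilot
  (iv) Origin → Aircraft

(i) {Aircraft, Pilot} → Origin: every LHS value maps to a single RHS value — holds.
(ii) Aircraft → Origin: every LHS value maps to a single RHS value — holds.
(iii) Aircraft → Pilot: every LHS value maps to a single RHS value — holds.
(iv) Origin → Aircraft: Origin=13: 2 rows → Aircraft takes values {58, 57} — violation; Origin=6: 4 rows → Aircraft takes values {69, 65} — violation — fails.
3 of the 4 dependencies hold.

3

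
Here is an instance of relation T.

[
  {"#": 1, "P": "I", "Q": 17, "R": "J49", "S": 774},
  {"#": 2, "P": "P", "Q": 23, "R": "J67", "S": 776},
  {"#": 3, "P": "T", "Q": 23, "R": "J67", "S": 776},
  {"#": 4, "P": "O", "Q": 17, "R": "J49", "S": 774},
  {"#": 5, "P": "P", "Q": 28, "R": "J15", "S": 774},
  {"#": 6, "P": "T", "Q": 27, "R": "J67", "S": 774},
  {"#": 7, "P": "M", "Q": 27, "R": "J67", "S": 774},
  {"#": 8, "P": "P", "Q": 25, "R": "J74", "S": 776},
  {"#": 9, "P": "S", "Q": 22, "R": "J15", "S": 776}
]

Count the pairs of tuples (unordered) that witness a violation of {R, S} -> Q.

(R=J49, S=774): all 2 rows agree on Q — 0 pairs.
(R=J67, S=776): all 2 rows agree on Q — 0 pairs.
(R=J67, S=774): all 2 rows agree on Q — 0 pairs.

0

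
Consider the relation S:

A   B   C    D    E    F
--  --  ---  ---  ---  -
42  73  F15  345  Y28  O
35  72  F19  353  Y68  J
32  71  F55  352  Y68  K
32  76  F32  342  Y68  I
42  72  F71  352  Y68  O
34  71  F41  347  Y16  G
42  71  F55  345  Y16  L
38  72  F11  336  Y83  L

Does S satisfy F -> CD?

No

F=O: 2 rows → {C,D} takes values {(F15, 345), (F71, 352)} — violation
F=J: 1 row → {C,D} = (F19, 353) ✓
F=K: 1 row → {C,D} = (F55, 352) ✓
F=I: 1 row → {C,D} = (F32, 342) ✓
F=G: 1 row → {C,D} = (F41, 347) ✓
F=L: 2 rows → {C,D} takes values {(F55, 345), (F11, 336)} — violation
Two rows agree on F but differ on CD, so F -> CD does not hold.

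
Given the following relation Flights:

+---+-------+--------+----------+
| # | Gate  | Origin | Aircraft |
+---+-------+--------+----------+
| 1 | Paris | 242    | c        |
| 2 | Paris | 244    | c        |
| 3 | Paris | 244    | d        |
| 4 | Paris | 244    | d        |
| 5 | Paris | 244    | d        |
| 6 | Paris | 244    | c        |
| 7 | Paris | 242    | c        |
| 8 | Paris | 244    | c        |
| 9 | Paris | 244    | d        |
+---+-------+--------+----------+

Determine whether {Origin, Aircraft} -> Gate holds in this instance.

Yes

(Origin=242, Aircraft=c): rows 1, 7 → Gate = Paris, Paris ✓
(Origin=244, Aircraft=c): rows 2, 6, 8 → Gate = Paris, Paris, Paris ✓
(Origin=244, Aircraft=d): rows 3, 4, 5, 9 → Gate = Paris, Paris, Paris, Paris ✓
Every {Origin, Aircraft} value is associated with a single Gate value, so {Origin, Aircraft} -> Gate holds.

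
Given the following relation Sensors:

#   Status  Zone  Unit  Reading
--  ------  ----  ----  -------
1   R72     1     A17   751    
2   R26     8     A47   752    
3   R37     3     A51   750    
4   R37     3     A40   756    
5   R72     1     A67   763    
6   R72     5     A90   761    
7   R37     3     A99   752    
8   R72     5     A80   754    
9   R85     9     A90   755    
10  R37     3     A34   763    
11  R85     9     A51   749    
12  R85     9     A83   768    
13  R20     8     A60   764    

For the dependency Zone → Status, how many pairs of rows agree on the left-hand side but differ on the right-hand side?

Zone=1: all 2 rows agree on Status — 0 pairs.
Zone=8: violating pairs (2,13) — 1 pair.
Zone=3: all 4 rows agree on Status — 0 pairs.
Zone=5: all 2 rows agree on Status — 0 pairs.
Zone=9: all 3 rows agree on Status — 0 pairs.

1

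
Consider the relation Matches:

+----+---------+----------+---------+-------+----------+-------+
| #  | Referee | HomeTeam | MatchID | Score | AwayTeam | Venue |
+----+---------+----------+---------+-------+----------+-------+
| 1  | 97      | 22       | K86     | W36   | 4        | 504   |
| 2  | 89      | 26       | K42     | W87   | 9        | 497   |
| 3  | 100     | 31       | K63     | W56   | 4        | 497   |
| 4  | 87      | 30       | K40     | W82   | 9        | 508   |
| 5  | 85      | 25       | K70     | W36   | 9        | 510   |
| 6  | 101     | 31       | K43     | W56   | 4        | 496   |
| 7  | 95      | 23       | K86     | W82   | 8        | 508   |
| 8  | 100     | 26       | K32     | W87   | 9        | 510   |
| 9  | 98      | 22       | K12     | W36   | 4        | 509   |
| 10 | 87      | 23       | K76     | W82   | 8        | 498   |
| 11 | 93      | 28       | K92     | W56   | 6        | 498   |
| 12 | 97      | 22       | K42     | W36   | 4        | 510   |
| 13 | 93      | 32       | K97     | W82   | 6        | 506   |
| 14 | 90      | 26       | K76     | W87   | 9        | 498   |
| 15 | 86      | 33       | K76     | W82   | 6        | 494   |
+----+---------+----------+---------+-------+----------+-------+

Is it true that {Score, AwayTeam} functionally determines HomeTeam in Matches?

(Score=W36, AwayTeam=4): rows 1, 9, 12 → HomeTeam = 22, 22, 22 ✓
(Score=W87, AwayTeam=9): rows 2, 8, 14 → HomeTeam = 26, 26, 26 ✓
(Score=W56, AwayTeam=4): rows 3, 6 → HomeTeam = 31, 31 ✓
(Score=W82, AwayTeam=9): row 4 → HomeTeam = 30 ✓
(Score=W36, AwayTeam=9): row 5 → HomeTeam = 25 ✓
(Score=W82, AwayTeam=8): rows 7, 10 → HomeTeam = 23, 23 ✓
(Score=W56, AwayTeam=6): row 11 → HomeTeam = 28 ✓
(Score=W82, AwayTeam=6): rows 13, 15 → HomeTeam takes values {32, 33} — violation
Two rows agree on {Score, AwayTeam} but differ on HomeTeam, so {Score, AwayTeam} → HomeTeam does not hold.

No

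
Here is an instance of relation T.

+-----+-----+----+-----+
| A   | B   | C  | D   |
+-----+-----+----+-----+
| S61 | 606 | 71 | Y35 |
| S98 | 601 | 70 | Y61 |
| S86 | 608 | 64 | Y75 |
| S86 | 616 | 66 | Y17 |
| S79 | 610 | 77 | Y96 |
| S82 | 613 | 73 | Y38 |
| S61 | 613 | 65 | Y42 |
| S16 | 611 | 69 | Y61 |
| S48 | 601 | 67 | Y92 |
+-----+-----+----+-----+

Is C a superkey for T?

Yes

All 9 rows have distinct C values, so C → (all attributes) holds and C is a superkey.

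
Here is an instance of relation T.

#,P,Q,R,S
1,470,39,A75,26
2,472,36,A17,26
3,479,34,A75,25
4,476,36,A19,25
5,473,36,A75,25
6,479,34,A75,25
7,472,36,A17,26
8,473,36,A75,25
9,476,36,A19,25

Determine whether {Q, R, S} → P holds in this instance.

(Q=39, R=A75, S=26): row 1 → P = 470 ✓
(Q=36, R=A17, S=26): rows 2, 7 → P = 472, 472 ✓
(Q=34, R=A75, S=25): rows 3, 6 → P = 479, 479 ✓
(Q=36, R=A19, S=25): rows 4, 9 → P = 476, 476 ✓
(Q=36, R=A75, S=25): rows 5, 8 → P = 473, 473 ✓
Every {Q, R, S} value is associated with a single P value, so {Q, R, S} → P holds.

Yes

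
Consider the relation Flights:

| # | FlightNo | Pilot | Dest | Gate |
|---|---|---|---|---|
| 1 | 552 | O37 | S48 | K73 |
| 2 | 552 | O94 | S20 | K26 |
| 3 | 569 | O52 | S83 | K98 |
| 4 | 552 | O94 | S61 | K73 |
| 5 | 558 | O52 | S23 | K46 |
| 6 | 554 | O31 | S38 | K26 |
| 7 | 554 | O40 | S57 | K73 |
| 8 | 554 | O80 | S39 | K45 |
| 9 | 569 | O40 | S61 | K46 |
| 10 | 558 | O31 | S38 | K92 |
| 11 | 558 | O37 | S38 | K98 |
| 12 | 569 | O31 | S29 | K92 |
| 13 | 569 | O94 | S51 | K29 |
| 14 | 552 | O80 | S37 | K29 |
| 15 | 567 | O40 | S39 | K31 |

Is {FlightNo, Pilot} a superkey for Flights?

Rows 2 and 4 have the same {FlightNo, Pilot} value (FlightNo=552, Pilot=O94) but are distinct tuples, so {FlightNo, Pilot} does not determine every attribute — not a superkey.

No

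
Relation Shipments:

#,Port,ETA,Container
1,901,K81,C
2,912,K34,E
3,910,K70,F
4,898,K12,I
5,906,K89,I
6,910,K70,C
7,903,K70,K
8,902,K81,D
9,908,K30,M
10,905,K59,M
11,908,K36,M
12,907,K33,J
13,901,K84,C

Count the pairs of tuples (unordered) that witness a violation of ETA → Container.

ETA=K81: violating pairs (1,8) — 1 pair.
ETA=K70: violating pairs (3,6), (3,7), (6,7) — 3 pairs.

4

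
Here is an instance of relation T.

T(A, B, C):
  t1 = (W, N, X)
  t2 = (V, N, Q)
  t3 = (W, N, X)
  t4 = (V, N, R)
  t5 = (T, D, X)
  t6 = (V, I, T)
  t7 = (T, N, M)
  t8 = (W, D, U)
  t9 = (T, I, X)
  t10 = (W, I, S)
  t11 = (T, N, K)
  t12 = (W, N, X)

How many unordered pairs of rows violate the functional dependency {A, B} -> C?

(A=W, B=N): all 3 rows agree on C — 0 pairs.
(A=V, B=N): violating pairs (2,4) — 1 pair.
(A=T, B=N): violating pairs (7,11) — 1 pair.

2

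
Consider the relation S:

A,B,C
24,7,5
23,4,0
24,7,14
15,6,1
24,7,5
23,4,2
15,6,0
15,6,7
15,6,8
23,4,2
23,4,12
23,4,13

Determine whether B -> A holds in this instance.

Yes

B=7: 3 rows → A = 24, 24, 24 ✓
B=4: 5 rows → A = 23, 23, 23, 23, 23 ✓
B=6: 4 rows → A = 15, 15, 15, 15 ✓
Every B value is associated with a single A value, so B -> A holds.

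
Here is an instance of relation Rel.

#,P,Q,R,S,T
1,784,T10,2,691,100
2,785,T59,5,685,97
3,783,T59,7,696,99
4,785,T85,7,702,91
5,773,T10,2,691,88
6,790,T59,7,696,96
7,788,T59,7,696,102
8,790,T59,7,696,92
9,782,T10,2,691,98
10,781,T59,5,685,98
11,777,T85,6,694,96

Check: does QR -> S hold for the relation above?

Yes

(Q=T10, R=2): rows 1, 5, 9 → S = 691, 691, 691 ✓
(Q=T59, R=5): rows 2, 10 → S = 685, 685 ✓
(Q=T59, R=7): rows 3, 6, 7, 8 → S = 696, 696, 696, 696 ✓
(Q=T85, R=7): row 4 → S = 702 ✓
(Q=T85, R=6): row 11 → S = 694 ✓
Every QR value is associated with a single S value, so QR -> S holds.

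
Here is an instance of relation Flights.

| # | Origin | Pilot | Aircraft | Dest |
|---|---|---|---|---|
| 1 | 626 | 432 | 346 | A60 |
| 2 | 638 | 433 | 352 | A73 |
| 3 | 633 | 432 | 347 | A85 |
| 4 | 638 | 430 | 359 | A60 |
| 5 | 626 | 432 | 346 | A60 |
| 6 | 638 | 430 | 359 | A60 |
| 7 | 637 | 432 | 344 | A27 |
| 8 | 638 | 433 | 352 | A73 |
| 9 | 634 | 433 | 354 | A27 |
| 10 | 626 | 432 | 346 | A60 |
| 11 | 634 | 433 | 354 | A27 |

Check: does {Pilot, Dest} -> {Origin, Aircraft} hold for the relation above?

Yes

(Pilot=432, Dest=A60): rows 1, 5, 10 → {Origin,Aircraft} = (626, 346), (626, 346), (626, 346) ✓
(Pilot=433, Dest=A73): rows 2, 8 → {Origin,Aircraft} = (638, 352), (638, 352) ✓
(Pilot=432, Dest=A85): row 3 → {Origin,Aircraft} = (633, 347) ✓
(Pilot=430, Dest=A60): rows 4, 6 → {Origin,Aircraft} = (638, 359), (638, 359) ✓
(Pilot=432, Dest=A27): row 7 → {Origin,Aircraft} = (637, 344) ✓
(Pilot=433, Dest=A27): rows 9, 11 → {Origin,Aircraft} = (634, 354), (634, 354) ✓
Every {Pilot, Dest} value is associated with a single {Origin, Aircraft} value, so {Pilot, Dest} -> {Origin, Aircraft} holds.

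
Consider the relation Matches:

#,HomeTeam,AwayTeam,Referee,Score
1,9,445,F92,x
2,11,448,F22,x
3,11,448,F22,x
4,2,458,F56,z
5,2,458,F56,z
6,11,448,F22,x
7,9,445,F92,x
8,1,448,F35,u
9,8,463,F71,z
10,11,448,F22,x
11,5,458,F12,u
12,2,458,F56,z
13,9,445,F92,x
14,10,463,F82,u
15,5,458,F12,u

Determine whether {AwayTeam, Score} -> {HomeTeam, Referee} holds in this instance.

(AwayTeam=445, Score=x): rows 1, 7, 13 → {HomeTeam,Referee} = (9, F92), (9, F92), (9, F92) ✓
(AwayTeam=448, Score=x): rows 2, 3, 6, 10 → {HomeTeam,Referee} = (11, F22), (11, F22), (11, F22), (11, F22) ✓
(AwayTeam=458, Score=z): rows 4, 5, 12 → {HomeTeam,Referee} = (2, F56), (2, F56), (2, F56) ✓
(AwayTeam=448, Score=u): row 8 → {HomeTeam,Referee} = (1, F35) ✓
(AwayTeam=463, Score=z): row 9 → {HomeTeam,Referee} = (8, F71) ✓
(AwayTeam=458, Score=u): rows 11, 15 → {HomeTeam,Referee} = (5, F12), (5, F12) ✓
(AwayTeam=463, Score=u): row 14 → {HomeTeam,Referee} = (10, F82) ✓
Every {AwayTeam, Score} value is associated with a single {HomeTeam, Referee} value, so {AwayTeam, Score} -> {HomeTeam, Referee} holds.

Yes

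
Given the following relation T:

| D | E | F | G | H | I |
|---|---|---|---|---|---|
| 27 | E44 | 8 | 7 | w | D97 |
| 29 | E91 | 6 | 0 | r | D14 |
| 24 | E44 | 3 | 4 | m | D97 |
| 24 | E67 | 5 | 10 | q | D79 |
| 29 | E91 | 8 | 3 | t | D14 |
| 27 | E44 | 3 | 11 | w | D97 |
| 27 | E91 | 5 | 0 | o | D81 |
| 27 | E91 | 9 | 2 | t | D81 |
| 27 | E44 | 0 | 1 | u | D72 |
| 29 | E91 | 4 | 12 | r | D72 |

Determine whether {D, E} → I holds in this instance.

(D=27, E=E44): 3 rows → I takes values {D97, D72} — violation
(D=29, E=E91): 3 rows → I takes values {D14, D72} — violation
(D=24, E=E44): 1 row → I = D97 ✓
(D=24, E=E67): 1 row → I = D79 ✓
(D=27, E=E91): 2 rows → I = D81, D81 ✓
Two rows agree on {D, E} but differ on I, so {D, E} → I does not hold.

No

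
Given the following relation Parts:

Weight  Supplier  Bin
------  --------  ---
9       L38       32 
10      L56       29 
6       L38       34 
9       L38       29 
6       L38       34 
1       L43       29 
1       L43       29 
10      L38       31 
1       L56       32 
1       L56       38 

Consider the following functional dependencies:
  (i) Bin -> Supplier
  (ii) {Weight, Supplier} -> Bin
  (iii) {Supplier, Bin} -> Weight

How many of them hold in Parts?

(i) Bin -> Supplier: Bin=32: 2 rows → Supplier takes values {L38, L56} — violation; Bin=29: 4 rows → Supplier takes values {L56, L38, L43} — violation — fails.
(ii) {Weight, Supplier} -> Bin: (Weight=9, Supplier=L38): 2 rows → Bin takes values {32, 29} — violation; (Weight=1, Supplier=L56): 2 rows → Bin takes values {32, 38} — violation — fails.
(iii) {Supplier, Bin} -> Weight: every LHS value maps to a single RHS value — holds.
1 of the 3 dependencies holds.

1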